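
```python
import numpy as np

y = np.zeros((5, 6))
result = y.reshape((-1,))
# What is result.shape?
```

(30,)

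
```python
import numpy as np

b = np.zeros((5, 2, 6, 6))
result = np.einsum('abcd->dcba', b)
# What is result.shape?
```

(6, 6, 2, 5)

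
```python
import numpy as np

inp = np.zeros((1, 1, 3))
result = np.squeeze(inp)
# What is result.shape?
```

(3,)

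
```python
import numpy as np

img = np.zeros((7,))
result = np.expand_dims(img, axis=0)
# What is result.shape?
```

(1, 7)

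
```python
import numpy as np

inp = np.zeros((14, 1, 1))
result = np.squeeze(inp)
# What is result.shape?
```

(14,)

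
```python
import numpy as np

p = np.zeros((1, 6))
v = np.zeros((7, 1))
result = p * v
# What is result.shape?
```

(7, 6)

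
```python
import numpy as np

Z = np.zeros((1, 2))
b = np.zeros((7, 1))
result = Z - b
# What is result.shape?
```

(7, 2)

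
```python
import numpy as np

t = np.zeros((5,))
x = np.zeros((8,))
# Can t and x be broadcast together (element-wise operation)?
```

No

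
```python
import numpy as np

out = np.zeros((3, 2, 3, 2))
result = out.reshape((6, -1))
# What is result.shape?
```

(6, 6)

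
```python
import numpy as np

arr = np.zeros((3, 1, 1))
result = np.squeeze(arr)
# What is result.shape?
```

(3,)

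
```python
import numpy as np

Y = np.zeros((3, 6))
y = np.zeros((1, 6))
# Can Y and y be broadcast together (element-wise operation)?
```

Yes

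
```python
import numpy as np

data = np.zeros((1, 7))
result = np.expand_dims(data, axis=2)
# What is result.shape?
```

(1, 7, 1)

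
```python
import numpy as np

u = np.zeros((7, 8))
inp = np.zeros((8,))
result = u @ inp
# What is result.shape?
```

(7,)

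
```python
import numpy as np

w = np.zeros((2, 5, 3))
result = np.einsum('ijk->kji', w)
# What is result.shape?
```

(3, 5, 2)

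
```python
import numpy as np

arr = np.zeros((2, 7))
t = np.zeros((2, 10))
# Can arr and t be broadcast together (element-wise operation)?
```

No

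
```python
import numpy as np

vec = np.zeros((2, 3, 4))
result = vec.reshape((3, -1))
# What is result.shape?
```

(3, 8)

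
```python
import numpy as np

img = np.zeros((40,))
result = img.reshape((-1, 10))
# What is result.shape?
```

(4, 10)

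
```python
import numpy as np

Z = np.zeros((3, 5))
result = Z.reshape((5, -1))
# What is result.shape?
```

(5, 3)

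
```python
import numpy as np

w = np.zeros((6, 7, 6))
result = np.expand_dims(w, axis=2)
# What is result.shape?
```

(6, 7, 1, 6)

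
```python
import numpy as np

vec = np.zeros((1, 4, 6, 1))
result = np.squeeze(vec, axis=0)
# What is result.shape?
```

(4, 6, 1)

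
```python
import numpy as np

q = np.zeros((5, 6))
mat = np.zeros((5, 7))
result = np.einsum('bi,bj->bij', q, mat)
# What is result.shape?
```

(5, 6, 7)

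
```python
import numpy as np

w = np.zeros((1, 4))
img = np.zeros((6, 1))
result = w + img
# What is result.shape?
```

(6, 4)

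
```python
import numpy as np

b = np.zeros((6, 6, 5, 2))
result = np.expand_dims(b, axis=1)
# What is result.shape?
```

(6, 1, 6, 5, 2)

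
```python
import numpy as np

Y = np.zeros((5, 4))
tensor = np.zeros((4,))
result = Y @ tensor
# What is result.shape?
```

(5,)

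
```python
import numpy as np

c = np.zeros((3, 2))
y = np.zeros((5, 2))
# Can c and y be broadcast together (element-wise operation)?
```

No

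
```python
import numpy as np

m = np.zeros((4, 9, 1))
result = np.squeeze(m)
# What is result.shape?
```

(4, 9)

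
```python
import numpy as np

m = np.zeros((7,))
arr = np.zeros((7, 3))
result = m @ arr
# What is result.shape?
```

(3,)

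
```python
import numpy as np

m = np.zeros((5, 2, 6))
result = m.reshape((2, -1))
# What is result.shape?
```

(2, 30)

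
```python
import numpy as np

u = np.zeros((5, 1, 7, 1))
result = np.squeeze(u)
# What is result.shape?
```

(5, 7)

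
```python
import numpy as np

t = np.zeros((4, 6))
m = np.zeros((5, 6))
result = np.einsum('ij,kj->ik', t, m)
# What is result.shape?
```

(4, 5)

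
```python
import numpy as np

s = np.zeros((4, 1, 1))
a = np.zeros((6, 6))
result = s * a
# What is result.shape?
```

(4, 6, 6)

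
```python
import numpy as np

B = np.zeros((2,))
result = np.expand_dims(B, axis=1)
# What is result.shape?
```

(2, 1)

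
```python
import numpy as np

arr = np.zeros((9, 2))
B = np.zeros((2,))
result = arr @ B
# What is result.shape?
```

(9,)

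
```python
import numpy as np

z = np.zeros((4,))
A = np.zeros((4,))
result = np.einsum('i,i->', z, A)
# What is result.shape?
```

()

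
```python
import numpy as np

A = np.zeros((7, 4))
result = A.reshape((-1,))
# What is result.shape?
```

(28,)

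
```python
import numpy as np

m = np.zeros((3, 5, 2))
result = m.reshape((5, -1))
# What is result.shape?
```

(5, 6)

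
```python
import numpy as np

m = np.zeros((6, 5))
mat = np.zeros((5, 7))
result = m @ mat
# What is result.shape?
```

(6, 7)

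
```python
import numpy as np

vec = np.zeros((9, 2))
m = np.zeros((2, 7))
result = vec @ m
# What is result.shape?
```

(9, 7)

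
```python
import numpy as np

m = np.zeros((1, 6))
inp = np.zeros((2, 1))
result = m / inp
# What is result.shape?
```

(2, 6)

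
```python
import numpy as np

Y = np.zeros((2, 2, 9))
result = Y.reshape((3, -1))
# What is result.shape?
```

(3, 12)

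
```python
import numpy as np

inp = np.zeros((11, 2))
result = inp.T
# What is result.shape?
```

(2, 11)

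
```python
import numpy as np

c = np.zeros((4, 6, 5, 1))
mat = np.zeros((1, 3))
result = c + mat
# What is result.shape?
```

(4, 6, 5, 3)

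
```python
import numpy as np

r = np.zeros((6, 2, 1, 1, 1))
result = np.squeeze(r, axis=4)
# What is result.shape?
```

(6, 2, 1, 1)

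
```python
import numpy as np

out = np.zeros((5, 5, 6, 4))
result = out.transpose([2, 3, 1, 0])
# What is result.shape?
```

(6, 4, 5, 5)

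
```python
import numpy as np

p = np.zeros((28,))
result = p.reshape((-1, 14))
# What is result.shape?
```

(2, 14)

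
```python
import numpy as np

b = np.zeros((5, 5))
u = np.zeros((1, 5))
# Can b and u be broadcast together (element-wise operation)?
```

Yes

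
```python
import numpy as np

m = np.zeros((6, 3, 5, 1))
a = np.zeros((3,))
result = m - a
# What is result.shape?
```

(6, 3, 5, 3)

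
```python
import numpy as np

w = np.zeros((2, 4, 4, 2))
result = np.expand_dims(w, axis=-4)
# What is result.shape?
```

(2, 1, 4, 4, 2)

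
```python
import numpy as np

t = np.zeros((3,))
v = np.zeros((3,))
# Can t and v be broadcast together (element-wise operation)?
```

Yes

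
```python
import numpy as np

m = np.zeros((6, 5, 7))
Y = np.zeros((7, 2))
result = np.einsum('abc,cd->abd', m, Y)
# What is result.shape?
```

(6, 5, 2)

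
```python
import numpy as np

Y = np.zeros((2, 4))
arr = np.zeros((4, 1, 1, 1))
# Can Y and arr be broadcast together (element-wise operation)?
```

Yes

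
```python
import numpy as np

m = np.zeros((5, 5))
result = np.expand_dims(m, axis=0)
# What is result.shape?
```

(1, 5, 5)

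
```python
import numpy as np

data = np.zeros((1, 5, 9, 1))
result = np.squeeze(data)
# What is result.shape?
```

(5, 9)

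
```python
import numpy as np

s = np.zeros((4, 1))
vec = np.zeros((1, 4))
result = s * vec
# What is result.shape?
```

(4, 4)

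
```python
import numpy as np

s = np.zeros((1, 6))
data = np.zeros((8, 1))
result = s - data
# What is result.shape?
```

(8, 6)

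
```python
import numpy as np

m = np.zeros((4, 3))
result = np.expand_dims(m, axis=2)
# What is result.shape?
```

(4, 3, 1)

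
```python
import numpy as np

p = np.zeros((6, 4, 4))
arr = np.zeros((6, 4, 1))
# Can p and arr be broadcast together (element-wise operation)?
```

Yes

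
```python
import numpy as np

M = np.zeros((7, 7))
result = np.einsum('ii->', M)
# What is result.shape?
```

()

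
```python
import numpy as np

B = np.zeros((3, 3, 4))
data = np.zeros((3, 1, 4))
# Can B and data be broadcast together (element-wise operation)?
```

Yes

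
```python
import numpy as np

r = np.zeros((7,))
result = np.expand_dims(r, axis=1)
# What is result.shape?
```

(7, 1)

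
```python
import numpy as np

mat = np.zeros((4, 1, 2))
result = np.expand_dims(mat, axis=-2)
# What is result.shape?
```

(4, 1, 1, 2)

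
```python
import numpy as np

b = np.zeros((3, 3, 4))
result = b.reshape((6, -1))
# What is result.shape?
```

(6, 6)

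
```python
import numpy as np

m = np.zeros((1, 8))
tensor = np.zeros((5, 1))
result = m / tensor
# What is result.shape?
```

(5, 8)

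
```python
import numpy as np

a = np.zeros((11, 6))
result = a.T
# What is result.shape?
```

(6, 11)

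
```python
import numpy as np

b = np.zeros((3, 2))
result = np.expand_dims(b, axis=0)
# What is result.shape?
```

(1, 3, 2)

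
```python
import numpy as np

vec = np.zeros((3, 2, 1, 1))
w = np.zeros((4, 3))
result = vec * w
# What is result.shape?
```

(3, 2, 4, 3)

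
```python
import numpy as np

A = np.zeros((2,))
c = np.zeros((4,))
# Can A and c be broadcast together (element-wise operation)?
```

No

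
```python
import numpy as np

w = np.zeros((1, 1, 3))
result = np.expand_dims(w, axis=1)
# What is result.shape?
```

(1, 1, 1, 3)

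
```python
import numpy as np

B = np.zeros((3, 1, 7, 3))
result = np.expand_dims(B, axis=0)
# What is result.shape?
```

(1, 3, 1, 7, 3)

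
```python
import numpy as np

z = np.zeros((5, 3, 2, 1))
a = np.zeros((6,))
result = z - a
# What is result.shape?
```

(5, 3, 2, 6)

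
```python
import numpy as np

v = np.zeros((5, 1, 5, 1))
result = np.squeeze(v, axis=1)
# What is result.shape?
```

(5, 5, 1)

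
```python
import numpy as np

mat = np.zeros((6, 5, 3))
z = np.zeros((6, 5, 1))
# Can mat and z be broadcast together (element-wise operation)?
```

Yes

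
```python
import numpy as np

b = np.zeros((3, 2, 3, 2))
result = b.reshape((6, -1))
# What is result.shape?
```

(6, 6)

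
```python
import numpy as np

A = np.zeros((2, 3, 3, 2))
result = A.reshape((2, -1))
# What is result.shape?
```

(2, 18)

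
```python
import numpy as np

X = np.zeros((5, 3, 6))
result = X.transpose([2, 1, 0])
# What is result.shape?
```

(6, 3, 5)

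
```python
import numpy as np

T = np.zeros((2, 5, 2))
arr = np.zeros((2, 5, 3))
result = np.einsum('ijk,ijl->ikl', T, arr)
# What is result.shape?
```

(2, 2, 3)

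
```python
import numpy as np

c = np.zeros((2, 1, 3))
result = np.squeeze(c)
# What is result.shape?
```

(2, 3)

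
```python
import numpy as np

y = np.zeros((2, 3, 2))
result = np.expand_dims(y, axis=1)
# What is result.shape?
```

(2, 1, 3, 2)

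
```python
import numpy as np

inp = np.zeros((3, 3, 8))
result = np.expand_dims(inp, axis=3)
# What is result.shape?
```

(3, 3, 8, 1)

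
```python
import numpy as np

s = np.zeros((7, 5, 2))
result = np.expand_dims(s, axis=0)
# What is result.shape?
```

(1, 7, 5, 2)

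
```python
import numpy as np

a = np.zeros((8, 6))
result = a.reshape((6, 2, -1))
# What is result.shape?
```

(6, 2, 4)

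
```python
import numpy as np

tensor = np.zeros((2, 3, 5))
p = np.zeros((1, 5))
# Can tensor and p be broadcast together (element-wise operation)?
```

Yes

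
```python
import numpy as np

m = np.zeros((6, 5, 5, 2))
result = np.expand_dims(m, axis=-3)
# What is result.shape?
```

(6, 5, 1, 5, 2)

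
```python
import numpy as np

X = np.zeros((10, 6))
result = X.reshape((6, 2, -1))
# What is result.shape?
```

(6, 2, 5)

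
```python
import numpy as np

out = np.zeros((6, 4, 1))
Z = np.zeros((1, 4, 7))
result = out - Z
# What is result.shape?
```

(6, 4, 7)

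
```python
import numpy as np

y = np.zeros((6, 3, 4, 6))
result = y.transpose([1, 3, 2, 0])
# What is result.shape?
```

(3, 6, 4, 6)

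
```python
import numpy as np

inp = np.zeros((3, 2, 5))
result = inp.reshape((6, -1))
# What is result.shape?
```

(6, 5)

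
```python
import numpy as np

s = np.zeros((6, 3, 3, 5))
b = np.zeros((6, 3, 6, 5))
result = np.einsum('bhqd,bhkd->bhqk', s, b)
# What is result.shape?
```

(6, 3, 3, 6)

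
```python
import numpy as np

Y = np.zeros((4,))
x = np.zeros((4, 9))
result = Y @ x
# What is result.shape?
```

(9,)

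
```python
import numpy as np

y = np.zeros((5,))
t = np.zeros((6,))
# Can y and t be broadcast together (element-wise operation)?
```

No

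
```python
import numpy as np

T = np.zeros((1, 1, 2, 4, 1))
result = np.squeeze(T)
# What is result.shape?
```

(2, 4)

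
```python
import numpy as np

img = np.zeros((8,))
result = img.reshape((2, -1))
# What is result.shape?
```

(2, 4)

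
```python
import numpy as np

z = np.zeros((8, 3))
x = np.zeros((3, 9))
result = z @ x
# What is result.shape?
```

(8, 9)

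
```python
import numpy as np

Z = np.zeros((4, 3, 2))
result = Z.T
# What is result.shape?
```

(2, 3, 4)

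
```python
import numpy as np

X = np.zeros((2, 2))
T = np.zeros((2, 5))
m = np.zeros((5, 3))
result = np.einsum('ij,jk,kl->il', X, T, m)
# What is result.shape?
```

(2, 3)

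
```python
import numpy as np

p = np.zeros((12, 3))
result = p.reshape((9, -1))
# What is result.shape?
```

(9, 4)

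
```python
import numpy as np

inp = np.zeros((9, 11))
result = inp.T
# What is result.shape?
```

(11, 9)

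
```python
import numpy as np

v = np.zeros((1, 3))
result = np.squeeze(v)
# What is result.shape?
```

(3,)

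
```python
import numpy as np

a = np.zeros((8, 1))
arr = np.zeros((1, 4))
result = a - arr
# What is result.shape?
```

(8, 4)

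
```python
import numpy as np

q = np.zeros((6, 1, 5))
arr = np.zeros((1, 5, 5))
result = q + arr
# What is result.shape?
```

(6, 5, 5)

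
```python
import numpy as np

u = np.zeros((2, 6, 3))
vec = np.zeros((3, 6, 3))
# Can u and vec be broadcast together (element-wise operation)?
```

No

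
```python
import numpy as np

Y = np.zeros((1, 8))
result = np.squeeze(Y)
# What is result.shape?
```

(8,)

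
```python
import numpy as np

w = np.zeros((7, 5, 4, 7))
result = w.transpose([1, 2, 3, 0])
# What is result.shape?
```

(5, 4, 7, 7)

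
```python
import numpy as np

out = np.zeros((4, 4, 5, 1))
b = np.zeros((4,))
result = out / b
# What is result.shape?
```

(4, 4, 5, 4)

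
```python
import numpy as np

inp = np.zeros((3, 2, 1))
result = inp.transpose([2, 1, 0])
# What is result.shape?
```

(1, 2, 3)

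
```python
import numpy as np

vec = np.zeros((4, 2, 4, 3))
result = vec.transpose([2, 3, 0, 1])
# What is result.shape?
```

(4, 3, 4, 2)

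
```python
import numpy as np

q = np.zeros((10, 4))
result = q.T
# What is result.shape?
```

(4, 10)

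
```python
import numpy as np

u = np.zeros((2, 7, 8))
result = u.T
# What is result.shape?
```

(8, 7, 2)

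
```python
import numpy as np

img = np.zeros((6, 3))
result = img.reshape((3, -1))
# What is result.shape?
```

(3, 6)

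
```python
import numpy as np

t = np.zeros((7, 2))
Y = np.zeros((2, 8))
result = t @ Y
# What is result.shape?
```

(7, 8)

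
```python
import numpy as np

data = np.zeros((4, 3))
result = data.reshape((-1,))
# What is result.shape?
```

(12,)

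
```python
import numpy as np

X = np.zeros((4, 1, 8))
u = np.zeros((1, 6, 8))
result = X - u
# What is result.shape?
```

(4, 6, 8)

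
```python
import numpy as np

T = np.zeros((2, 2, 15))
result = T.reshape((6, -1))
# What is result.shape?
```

(6, 10)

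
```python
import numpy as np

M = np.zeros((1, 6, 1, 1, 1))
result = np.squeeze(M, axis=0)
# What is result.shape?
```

(6, 1, 1, 1)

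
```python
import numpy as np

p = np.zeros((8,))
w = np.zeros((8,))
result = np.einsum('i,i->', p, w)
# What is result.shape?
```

()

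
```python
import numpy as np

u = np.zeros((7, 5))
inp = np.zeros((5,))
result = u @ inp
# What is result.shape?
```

(7,)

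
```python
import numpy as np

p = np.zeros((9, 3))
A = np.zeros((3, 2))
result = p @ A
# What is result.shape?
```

(9, 2)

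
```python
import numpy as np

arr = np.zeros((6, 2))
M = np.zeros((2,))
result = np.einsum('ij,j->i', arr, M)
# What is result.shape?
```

(6,)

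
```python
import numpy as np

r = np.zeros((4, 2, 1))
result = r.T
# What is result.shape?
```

(1, 2, 4)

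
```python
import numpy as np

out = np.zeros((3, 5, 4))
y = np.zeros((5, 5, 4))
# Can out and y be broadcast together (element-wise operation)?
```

No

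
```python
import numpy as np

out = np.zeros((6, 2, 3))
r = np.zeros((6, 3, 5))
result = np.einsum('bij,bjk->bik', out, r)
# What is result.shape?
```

(6, 2, 5)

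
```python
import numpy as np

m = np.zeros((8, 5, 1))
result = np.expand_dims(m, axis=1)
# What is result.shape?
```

(8, 1, 5, 1)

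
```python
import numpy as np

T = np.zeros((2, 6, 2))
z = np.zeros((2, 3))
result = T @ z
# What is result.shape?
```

(2, 6, 3)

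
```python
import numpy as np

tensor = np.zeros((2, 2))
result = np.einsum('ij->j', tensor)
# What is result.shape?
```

(2,)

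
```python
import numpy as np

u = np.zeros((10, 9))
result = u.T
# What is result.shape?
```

(9, 10)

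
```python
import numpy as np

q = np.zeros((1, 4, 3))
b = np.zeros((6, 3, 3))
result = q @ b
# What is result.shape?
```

(6, 4, 3)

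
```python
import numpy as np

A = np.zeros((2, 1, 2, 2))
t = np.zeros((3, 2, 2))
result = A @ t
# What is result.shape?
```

(2, 3, 2, 2)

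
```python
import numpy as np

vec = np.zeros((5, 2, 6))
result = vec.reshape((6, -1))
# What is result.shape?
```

(6, 10)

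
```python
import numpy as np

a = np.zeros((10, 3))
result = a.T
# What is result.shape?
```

(3, 10)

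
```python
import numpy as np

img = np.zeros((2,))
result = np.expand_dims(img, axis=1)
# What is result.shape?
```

(2, 1)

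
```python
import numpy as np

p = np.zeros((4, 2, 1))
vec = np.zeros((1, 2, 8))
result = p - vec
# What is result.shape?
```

(4, 2, 8)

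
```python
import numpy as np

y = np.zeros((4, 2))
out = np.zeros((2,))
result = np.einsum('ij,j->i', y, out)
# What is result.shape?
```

(4,)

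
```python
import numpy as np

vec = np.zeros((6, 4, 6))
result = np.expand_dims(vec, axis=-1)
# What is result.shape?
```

(6, 4, 6, 1)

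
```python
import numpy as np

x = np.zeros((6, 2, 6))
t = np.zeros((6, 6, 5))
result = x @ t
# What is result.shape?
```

(6, 2, 5)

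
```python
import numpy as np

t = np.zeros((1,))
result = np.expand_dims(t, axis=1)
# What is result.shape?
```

(1, 1)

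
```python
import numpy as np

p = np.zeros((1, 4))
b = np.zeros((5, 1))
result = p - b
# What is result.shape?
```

(5, 4)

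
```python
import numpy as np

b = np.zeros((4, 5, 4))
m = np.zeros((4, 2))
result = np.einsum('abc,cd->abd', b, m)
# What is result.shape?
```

(4, 5, 2)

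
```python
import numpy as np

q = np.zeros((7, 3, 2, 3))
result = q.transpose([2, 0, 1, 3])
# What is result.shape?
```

(2, 7, 3, 3)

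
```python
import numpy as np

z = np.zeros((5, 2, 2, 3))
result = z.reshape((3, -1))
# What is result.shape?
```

(3, 20)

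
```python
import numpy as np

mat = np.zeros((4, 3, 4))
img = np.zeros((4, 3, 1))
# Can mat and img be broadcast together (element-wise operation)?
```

Yes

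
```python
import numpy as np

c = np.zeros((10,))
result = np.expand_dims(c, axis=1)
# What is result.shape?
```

(10, 1)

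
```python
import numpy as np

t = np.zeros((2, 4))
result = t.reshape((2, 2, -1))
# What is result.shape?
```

(2, 2, 2)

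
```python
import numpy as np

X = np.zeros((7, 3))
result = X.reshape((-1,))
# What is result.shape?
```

(21,)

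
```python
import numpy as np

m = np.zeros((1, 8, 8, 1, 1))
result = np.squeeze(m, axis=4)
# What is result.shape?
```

(1, 8, 8, 1)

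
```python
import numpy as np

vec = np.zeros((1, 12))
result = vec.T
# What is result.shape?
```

(12, 1)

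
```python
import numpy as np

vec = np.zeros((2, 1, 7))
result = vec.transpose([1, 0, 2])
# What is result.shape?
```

(1, 2, 7)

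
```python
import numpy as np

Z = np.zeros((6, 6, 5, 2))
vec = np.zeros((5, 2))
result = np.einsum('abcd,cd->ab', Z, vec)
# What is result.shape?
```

(6, 6)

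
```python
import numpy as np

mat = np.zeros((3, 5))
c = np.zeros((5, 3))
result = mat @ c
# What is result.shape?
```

(3, 3)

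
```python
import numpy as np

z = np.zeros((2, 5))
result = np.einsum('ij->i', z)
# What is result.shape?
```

(2,)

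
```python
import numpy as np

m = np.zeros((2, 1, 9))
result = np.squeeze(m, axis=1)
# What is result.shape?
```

(2, 9)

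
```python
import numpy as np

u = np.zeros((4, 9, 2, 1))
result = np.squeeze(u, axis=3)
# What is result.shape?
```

(4, 9, 2)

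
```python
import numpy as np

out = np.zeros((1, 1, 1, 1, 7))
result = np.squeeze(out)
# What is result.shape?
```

(7,)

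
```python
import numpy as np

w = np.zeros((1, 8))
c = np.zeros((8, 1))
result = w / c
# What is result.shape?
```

(8, 8)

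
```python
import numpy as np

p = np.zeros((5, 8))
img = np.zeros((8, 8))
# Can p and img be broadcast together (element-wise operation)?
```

No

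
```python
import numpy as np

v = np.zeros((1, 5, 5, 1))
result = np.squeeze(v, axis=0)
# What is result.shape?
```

(5, 5, 1)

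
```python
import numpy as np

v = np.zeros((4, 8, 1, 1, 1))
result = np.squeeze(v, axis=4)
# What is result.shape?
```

(4, 8, 1, 1)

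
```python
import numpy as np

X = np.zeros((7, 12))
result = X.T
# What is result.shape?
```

(12, 7)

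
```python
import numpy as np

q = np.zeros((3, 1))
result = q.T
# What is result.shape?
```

(1, 3)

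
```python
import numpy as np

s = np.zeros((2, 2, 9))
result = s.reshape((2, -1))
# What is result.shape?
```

(2, 18)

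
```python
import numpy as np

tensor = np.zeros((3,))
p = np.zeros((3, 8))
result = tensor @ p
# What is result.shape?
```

(8,)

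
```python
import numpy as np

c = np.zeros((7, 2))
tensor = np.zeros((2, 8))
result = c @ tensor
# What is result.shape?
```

(7, 8)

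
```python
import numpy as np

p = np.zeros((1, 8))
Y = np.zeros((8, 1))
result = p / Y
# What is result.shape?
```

(8, 8)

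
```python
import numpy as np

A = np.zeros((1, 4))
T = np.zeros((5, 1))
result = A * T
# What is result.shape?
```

(5, 4)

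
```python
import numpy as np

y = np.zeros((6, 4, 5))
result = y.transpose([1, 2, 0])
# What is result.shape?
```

(4, 5, 6)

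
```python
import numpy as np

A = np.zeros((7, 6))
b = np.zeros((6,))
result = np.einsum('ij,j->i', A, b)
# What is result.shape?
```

(7,)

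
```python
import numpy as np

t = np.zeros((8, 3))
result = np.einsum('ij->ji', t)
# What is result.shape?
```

(3, 8)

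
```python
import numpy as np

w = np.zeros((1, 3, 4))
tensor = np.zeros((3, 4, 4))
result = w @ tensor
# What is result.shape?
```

(3, 3, 4)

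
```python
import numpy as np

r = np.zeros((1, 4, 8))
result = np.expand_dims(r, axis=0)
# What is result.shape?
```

(1, 1, 4, 8)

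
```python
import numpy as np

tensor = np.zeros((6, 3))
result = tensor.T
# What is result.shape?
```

(3, 6)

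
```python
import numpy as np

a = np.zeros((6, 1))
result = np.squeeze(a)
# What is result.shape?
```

(6,)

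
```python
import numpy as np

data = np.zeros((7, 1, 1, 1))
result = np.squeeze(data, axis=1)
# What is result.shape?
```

(7, 1, 1)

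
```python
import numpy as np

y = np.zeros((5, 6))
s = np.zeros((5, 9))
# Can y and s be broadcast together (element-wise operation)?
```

No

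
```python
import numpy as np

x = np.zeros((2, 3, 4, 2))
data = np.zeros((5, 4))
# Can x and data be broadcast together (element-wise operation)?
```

No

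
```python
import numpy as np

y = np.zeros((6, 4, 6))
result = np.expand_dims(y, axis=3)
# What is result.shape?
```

(6, 4, 6, 1)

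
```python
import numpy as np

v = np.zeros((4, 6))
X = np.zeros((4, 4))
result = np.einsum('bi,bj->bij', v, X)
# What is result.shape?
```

(4, 6, 4)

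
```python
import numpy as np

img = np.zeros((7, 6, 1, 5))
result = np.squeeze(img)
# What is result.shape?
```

(7, 6, 5)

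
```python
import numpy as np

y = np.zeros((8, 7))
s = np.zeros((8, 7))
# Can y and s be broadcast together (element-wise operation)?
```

Yes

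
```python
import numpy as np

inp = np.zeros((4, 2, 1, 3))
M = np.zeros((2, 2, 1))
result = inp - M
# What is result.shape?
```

(4, 2, 2, 3)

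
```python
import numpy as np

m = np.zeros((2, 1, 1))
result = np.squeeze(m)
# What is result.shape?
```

(2,)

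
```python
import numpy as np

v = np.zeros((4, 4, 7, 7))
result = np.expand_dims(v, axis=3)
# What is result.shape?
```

(4, 4, 7, 1, 7)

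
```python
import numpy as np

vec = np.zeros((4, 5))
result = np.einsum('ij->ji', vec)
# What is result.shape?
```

(5, 4)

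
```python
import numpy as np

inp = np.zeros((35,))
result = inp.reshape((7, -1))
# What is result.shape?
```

(7, 5)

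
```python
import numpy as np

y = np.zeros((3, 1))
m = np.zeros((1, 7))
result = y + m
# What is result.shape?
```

(3, 7)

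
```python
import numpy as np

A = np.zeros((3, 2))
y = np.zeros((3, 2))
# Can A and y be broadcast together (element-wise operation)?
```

Yes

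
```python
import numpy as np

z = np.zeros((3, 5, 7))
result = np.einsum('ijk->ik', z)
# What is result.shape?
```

(3, 7)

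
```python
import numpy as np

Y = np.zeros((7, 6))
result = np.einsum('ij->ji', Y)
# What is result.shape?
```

(6, 7)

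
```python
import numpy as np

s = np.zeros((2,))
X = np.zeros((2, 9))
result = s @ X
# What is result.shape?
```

(9,)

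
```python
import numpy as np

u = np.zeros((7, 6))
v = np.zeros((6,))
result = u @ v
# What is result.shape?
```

(7,)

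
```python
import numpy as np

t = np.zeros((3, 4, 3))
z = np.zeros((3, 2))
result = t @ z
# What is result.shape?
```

(3, 4, 2)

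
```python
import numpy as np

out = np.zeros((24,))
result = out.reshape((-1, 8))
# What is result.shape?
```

(3, 8)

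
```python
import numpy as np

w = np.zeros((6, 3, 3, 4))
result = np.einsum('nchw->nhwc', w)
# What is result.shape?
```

(6, 3, 4, 3)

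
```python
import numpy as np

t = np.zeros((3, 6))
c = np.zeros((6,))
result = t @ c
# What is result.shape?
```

(3,)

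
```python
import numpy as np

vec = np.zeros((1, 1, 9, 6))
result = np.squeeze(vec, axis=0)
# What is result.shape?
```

(1, 9, 6)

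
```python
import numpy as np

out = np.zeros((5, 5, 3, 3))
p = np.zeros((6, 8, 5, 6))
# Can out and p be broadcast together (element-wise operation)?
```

No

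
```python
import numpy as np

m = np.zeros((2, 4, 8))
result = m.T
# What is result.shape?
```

(8, 4, 2)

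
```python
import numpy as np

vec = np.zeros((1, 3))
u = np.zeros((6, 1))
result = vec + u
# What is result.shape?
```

(6, 3)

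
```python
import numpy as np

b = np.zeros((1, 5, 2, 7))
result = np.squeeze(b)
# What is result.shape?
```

(5, 2, 7)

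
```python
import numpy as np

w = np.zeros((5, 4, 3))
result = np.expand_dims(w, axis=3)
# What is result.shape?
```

(5, 4, 3, 1)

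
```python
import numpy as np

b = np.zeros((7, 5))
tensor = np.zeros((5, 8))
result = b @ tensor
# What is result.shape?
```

(7, 8)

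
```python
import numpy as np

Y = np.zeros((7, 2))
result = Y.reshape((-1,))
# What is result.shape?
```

(14,)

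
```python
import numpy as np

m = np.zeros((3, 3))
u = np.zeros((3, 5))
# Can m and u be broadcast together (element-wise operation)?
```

No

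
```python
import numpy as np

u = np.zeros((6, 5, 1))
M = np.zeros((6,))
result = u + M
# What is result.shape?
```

(6, 5, 6)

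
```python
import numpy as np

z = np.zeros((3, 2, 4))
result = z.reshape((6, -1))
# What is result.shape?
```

(6, 4)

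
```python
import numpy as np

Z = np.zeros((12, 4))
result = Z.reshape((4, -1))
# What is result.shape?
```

(4, 12)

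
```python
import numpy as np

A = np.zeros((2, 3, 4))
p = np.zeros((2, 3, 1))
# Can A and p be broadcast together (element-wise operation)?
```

Yes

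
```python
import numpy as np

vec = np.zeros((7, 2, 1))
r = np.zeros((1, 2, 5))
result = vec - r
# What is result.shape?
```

(7, 2, 5)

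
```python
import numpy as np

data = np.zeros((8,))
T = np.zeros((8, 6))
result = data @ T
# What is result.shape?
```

(6,)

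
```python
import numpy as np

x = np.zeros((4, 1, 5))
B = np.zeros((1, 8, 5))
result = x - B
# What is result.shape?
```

(4, 8, 5)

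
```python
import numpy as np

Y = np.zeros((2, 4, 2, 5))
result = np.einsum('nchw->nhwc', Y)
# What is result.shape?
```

(2, 2, 5, 4)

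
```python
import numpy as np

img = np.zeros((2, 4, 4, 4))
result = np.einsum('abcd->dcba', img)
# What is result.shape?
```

(4, 4, 4, 2)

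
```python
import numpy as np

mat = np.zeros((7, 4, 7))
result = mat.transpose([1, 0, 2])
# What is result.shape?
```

(4, 7, 7)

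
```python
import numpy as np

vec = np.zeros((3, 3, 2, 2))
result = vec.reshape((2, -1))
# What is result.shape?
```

(2, 18)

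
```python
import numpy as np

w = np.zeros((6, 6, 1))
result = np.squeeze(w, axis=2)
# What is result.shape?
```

(6, 6)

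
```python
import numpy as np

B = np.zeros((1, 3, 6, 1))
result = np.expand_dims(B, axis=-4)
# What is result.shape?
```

(1, 1, 3, 6, 1)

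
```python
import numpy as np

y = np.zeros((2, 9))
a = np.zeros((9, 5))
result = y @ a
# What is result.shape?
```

(2, 5)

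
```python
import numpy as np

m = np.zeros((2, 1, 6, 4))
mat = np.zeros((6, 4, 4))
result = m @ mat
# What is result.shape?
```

(2, 6, 6, 4)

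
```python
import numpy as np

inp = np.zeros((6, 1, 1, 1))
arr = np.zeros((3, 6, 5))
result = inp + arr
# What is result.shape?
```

(6, 3, 6, 5)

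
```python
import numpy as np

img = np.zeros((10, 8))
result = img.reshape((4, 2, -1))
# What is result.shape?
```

(4, 2, 10)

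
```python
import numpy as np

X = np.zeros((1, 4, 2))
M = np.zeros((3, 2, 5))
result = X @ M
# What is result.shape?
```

(3, 4, 5)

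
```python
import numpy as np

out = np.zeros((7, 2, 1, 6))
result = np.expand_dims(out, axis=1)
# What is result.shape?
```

(7, 1, 2, 1, 6)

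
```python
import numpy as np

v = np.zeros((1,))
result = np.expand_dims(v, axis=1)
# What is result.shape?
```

(1, 1)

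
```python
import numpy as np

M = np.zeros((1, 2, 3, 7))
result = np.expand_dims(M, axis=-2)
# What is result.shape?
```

(1, 2, 3, 1, 7)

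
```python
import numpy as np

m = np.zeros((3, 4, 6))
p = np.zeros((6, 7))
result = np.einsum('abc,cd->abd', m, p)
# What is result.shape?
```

(3, 4, 7)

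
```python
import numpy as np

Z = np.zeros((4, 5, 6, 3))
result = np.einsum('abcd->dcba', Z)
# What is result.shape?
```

(3, 6, 5, 4)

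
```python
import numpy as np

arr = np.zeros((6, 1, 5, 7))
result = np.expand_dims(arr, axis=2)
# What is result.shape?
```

(6, 1, 1, 5, 7)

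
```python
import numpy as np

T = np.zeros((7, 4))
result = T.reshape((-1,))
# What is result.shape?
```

(28,)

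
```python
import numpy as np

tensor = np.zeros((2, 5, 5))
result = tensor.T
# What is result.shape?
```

(5, 5, 2)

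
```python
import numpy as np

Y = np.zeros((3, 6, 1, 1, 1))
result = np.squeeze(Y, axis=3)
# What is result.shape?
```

(3, 6, 1, 1)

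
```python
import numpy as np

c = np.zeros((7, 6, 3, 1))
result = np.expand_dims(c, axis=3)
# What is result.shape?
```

(7, 6, 3, 1, 1)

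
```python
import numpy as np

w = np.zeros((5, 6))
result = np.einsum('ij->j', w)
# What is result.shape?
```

(6,)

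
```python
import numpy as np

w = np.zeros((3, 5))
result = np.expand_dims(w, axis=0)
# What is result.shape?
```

(1, 3, 5)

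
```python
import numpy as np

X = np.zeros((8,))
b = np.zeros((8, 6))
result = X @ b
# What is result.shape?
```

(6,)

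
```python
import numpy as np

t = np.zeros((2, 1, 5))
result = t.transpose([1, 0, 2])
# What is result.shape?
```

(1, 2, 5)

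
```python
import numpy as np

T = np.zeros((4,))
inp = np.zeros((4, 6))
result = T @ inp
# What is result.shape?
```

(6,)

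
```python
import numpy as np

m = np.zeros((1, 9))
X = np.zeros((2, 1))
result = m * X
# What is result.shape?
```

(2, 9)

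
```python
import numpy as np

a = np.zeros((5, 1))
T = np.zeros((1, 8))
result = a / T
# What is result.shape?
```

(5, 8)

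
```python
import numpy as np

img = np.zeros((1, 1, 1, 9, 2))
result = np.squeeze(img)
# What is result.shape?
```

(9, 2)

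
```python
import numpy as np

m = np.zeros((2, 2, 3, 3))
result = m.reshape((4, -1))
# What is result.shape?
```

(4, 9)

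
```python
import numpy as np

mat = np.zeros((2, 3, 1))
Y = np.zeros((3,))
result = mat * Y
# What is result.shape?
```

(2, 3, 3)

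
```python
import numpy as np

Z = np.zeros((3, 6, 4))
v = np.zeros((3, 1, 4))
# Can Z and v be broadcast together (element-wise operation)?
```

Yes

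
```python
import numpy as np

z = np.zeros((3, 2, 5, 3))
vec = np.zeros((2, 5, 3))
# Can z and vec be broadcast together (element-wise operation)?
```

Yes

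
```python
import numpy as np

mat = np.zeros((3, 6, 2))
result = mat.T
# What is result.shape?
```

(2, 6, 3)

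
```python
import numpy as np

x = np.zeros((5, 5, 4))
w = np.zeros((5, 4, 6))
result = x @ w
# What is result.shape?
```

(5, 5, 6)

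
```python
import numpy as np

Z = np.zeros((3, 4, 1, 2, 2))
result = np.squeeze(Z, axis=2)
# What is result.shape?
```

(3, 4, 2, 2)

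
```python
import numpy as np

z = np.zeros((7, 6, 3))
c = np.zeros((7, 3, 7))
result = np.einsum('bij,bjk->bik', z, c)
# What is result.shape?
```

(7, 6, 7)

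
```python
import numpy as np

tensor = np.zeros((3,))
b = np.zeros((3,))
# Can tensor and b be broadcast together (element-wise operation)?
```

Yes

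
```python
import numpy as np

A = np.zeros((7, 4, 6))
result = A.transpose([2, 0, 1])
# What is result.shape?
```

(6, 7, 4)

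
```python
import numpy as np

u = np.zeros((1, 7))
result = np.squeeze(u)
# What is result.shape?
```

(7,)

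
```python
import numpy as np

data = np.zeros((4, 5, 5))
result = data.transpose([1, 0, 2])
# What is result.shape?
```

(5, 4, 5)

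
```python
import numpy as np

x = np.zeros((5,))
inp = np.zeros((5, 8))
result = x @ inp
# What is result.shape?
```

(8,)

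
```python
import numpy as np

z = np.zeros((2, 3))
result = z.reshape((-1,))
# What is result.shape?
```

(6,)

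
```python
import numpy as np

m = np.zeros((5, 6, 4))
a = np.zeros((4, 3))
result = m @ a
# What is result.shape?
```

(5, 6, 3)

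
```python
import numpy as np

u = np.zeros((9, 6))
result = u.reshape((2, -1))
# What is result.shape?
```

(2, 27)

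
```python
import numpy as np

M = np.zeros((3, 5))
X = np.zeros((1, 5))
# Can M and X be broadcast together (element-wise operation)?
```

Yes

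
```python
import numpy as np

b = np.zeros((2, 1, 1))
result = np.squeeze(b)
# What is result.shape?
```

(2,)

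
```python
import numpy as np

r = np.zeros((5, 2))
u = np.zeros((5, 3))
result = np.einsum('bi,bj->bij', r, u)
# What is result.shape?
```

(5, 2, 3)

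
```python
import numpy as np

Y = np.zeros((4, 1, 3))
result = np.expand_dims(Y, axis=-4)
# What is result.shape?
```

(1, 4, 1, 3)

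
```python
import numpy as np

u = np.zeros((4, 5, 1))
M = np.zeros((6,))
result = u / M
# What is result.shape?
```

(4, 5, 6)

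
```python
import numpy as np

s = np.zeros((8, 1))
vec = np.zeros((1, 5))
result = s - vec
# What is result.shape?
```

(8, 5)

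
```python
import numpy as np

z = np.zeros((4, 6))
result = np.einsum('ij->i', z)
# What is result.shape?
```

(4,)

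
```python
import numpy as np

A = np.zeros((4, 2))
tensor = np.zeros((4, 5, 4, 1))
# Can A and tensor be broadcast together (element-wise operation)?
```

Yes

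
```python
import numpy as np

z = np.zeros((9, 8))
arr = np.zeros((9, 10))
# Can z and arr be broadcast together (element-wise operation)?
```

No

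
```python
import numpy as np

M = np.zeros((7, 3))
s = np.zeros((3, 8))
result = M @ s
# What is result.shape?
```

(7, 8)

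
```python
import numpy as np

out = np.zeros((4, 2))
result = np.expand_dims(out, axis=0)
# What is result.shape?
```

(1, 4, 2)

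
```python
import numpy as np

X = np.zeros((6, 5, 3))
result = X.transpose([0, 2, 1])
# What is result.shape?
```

(6, 3, 5)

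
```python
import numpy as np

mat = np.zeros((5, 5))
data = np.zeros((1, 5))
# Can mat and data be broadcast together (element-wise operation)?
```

Yes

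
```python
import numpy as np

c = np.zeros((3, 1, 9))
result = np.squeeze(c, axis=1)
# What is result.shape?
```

(3, 9)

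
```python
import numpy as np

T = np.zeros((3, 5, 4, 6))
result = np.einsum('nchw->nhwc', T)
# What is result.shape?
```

(3, 4, 6, 5)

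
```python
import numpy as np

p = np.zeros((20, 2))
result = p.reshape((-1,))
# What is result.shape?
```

(40,)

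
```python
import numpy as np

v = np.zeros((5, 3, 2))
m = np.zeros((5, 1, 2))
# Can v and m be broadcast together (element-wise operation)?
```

Yes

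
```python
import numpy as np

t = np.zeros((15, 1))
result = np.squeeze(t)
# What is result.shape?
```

(15,)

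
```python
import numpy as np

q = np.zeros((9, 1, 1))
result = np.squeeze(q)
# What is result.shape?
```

(9,)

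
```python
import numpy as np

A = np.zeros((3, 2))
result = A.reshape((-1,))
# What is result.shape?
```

(6,)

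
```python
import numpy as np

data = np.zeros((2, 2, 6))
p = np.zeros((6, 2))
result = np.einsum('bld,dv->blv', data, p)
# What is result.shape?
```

(2, 2, 2)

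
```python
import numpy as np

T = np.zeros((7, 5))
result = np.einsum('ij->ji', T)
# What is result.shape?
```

(5, 7)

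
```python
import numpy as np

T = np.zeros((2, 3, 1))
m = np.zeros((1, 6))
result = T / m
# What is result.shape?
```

(2, 3, 6)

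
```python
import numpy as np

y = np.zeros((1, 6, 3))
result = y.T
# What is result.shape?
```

(3, 6, 1)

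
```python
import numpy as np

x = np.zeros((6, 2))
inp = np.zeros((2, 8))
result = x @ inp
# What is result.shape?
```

(6, 8)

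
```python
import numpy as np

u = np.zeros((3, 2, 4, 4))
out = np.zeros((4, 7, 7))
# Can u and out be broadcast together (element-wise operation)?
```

No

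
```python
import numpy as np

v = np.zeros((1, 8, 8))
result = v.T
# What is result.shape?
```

(8, 8, 1)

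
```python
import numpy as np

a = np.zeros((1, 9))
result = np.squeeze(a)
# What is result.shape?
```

(9,)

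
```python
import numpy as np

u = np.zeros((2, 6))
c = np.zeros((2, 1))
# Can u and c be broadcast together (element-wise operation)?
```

Yes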